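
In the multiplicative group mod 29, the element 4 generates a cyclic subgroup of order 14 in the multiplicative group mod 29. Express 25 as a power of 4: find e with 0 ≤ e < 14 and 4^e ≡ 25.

Successive powers of 4 modulo 29:
  4^0=1  4^1=4  4^2=16  4^3=6  4^4=24  4^5=9
  4^6=7  4^7=28  4^8=25
So 4^8 ≡ 25 (mod 29), giving e = 8.

8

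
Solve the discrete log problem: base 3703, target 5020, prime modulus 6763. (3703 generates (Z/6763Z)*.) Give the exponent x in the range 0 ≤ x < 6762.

1742

Baby-step giant-step with m = ceil(sqrt(6762)) = 83.
Baby table (3703^j mod 6763 for j=0..82):
  0:1  1:3703  2:3608  3:3499  4:5652  5:4634  6:1971  7:1336
  8:3455  9:5032  10:1431  11:3564  12:2879  13:2449  14:6227  15:3514
  16:330  17:4650  18:352  19:4960  20:5335  21:782  22:1182  23:1285
  24:3966  25:3625  26:5583  27:6121  28:3250  29:3373  30:5721  31:3147
  32:692  33:6062  34:1189  35:154  36:2170  37:1066  38:4569  39:4744
  40:3521  41:5962  42:2854  43:4556  44:3946  45:3958  46:1053  47:3771
  48:5181  49:5375  50:116  51:3479  52:5985  53:104  54:6384  55:3267
  56:5457  57:6190  58:1763  59:2094  60:3684  61:881  62:2577  63:38
  64:5454  65:1844  66:4465  67:5123  68:254  69:505  70:3427  71:2793
  72:1852  73:274  74:172  75:1194  76:5143  77:6684  78:5035  79:5777
  80:862  81:6613  82:5879
Giant step factor: 3703^(-83) ≡ 2832 (mod 6763).
Scan 5020·2832^i mod 6763 for i = 0, 1, …:
  i=0: 5020   i=1: 814   i=2: 5828   i=3: 3176
  i=4: 6405   i=5: 594   i=6: 4984   i=7: 307
  i=8: 3760   i=9: 3358     …   i=19: 6180
  i=20: 5879
Match at i=20, j=82: x = 20·83 + 82 = 1742.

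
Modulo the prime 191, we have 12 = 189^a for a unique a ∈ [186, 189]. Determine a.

Compute 189^186 mod 191 = 12, then multiply by 189 repeatedly:
  189^186=12
Found 12 at exponent 186.

186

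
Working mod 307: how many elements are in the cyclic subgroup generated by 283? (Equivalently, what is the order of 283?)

34

The order of 283 must divide p − 1 = 306 = 2 · 3^2 · 17.
Divisors: 1, 2, 3, 6, 9, 17, 18, 34, 51, 102, 153, 306.
Check each in increasing order: 283^1 ≡ 283;  283^2 ≡ 269;  283^3 ≡ 298;  283^6 ≡ 81;  283^9 ≡ 192;  283^17 ≡ 306;  283^18 ≡ 24;  283^34 ≡ 1.
Smallest exponent giving 1 is 34.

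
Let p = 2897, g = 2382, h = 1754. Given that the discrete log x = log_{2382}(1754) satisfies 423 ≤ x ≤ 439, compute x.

Compute 2382^423 mod 2897 = 678, then multiply by 2382 repeatedly:
  2382^423=678  2382^424=1367  2382^425=2863  2382^426=128  2382^427=711
  2382^428=1754
Found 1754 at exponent 428.

428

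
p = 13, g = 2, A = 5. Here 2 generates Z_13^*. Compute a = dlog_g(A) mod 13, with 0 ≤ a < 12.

Successive powers of 2 modulo 13:
  2^0=1  2^1=2  2^2=4  2^3=8  2^4=3  2^5=6
  2^6=12  2^7=11  2^8=9  2^9=5
So 2^9 ≡ 5 (mod 13), giving a = 9.

9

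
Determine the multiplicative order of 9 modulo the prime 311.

The order of 9 must divide p − 1 = 310 = 2 · 5 · 31.
Divisors: 1, 2, 5, 10, 31, 62, 155, 310.
Check each in increasing order: 9^1 ≡ 9;  9^2 ≡ 81;  9^5 ≡ 270;  9^10 ≡ 126;  9^31 ≡ 216;  9^62 ≡ 6;  9^155 ≡ 1.
Smallest exponent giving 1 is 155.

155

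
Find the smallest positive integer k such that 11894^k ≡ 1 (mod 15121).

280

The order of 11894 must divide p − 1 = 15120 = 2^4 · 3^3 · 5 · 7.
Divisors: 1, 2, 3, 4, 5, 6, 7, 8, 9, 10, 12, 14, 15, 16, 18, 20, 21, 24, 27, 28, 30, 35, 36, 40, 42, 45, 48, 54, 56, 60, 63, 70, 72, 80, 84, 90, 105, 108, 112, 120, 126, 135, 140, 144, 168, 180, 189, 210, 216, 240, 252, 270, 280, 315, 336, 360, 378, 420, 432, 504, 540, 560, 630, 720, 756, 840, 945, 1008, 1080, 1260, 1512, 1680, 1890, 2160, 2520, 3024, 3780, 5040, 7560, 15120.
Check each in increasing order: 11894^1 ≡ 11894;  11894^2 ≡ 10281;  11894^3 ≡ 13808;  11894^4 ≡ 3171;  11894^5 ≡ 4100;  11894^6 ≡ 175;  11894^7 ≡ 9873;  11894^8 ≡ 14897;  11894^9 ≡ 12161;  11894^10 ≡ 10569;  11894^12 ≡ 383;  11894^14 ≡ 6163;  11894^15 ≡ 11235;  11894^16 ≡ 4813;  11894^18 ≡ 6541;  11894^20 ≡ 4934;  11894^21 ≡ 395;  11894^24 ≡ 10600;  11894^27 ≡ 8641;  11894^28 ≡ 13738;  11894^30 ≡ 10238;  11894^35 ≡ 15025;  11894^36 ≡ 7372;  11894^40 ≡ 14667;  11894^42 ≡ 4815;  11894^45 ≡ 13604;  11894^48 ≡ 10970;  11894^54 ≡ 14504;  11894^56 ≡ 7443;  11894^60 ≡ 12993;  11894^63 ≡ 11800;  11894^70 ≡ 9216;  11894^72 ≡ 1510;  11894^80 ≡ 9543;  11894^84 ≡ 3732;  11894^90 ≡ 2897;  11894^105 ≡ 7403;  11894^108 ≡ 2664;  11894^112 ≡ 10026;  11894^120 ≡ 7205;  11894^126 ≡ 5832;  11894^135 ≡ 5462;  11894^140 ≡ 15120;  11894^144 ≡ 11950;  11894^168 ≡ 1383;  11894^180 ≡ 454;  11894^189 ≡ 1929;  11894^210 ≡ 5905;  11894^216 ≡ 5147;  11894^240 ≡ 1632;  11894^252 ≡ 5095;  11894^270 ≡ 14832;  11894^280 ≡ 1.
Smallest exponent giving 1 is 280.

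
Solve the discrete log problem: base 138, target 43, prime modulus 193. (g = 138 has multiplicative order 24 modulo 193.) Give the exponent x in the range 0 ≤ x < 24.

9

Successive powers of 138 modulo 193:
  138^0=1  138^1=138  138^2=130  138^3=184  138^4=109  138^5=181
  138^6=81  138^7=177  138^8=108  138^9=43
So 138^9 ≡ 43 (mod 193), giving x = 9.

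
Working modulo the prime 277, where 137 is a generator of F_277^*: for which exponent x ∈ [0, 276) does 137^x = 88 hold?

260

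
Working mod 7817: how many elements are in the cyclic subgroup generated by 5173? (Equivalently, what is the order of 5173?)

7816

The order of 5173 must divide p − 1 = 7816 = 2^3 · 977.
Divisors: 1, 2, 4, 8, 977, 1954, 3908, 7816.
Check each in increasing order: 5173^1 ≡ 5173;  5173^2 ≡ 2338;  5173^4 ≡ 2161;  5173^8 ≡ 3172;  5173^977 ≡ 1899;  5173^1954 ≡ 2564;  5173^3908 ≡ 7816;  5173^7816 ≡ 1.
Smallest exponent giving 1 is 7816.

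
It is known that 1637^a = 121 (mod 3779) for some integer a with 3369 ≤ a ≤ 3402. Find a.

Compute 1637^3369 mod 3779 = 2879, then multiply by 1637 repeatedly:
  1637^3369=2879  1637^3370=510  1637^3371=3490  1637^3372=3061  1637^3373=3682
  1637^3374=3708  1637^3375=922  1637^3376=1493  1637^3377=2807  1637^3378=3574
  1637^3379=746  1637^3380=585  1637^3381=1558  1637^3382=3400  1637^3383=3112
  1637^3384=252  1637^3385=613  1637^3386=2046  1637^3387=1108  1637^3388=3655
  1637^3389=1078  1637^3390=3672  1637^3391=2454  1637^3392=121
Found 121 at exponent 3392.

3392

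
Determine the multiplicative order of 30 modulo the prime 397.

66

The order of 30 must divide p − 1 = 396 = 2^2 · 3^2 · 11.
Divisors: 1, 2, 3, 4, 6, 9, 11, 12, 18, 22, 33, 36, 44, 66, 99, 132, 198, 396.
Check each in increasing order: 30^1 ≡ 30;  30^2 ≡ 106;  30^3 ≡ 4;  30^4 ≡ 120;  30^6 ≡ 16;  30^9 ≡ 64;  30^11 ≡ 35;  30^12 ≡ 256;  30^18 ≡ 126;  30^22 ≡ 34;  30^33 ≡ 396;  30^36 ≡ 393;  30^44 ≡ 362;  30^66 ≡ 1.
Smallest exponent giving 1 is 66.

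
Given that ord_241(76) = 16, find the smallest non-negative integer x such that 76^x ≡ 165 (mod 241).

9

Successive powers of 76 modulo 241:
  76^0=1  76^1=76  76^2=233  76^3=115  76^4=64  76^5=44
  76^6=211  76^7=130  76^8=240  76^9=165
So 76^9 ≡ 165 (mod 241), giving x = 9.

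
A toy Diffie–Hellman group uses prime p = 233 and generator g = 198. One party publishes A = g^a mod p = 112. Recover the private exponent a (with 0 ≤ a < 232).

Baby-step giant-step with m = ceil(sqrt(232)) = 16.
Baby table (198^j mod 233 for j=0..15):
  0:1  1:198  2:60  3:230  4:105  5:53  6:9  7:151
  8:74  9:206  10:13  11:11  12:81  13:194  14:200  15:223
Giant step factor: 198^(-16) ≡ 2 (mod 233).
Scan 112·2^i mod 233 for i = 0, 1, …:
  i=0: 112   i=1: 224   i=2: 215   i=3: 197
  i=4: 161   i=5: 89   i=6: 178   i=7: 123
  i=8: 13
Match at i=8, j=10: a = 8·16 + 10 = 138.

138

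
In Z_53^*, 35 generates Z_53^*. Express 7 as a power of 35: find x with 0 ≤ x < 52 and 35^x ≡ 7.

Baby-step giant-step with m = ceil(sqrt(52)) = 8.
Baby table (35^j mod 53 for j=0..7):
  0:1  1:35  2:6  3:51  4:36  5:41  6:4  7:34
Giant step factor: 35^(-8) ≡ 42 (mod 53).
Scan 7·42^i mod 53 for i = 0, 1, …:
  i=0: 7   i=1: 29   i=2: 52   i=3: 11
  i=4: 38   i=5: 6
Match at i=5, j=2: x = 5·8 + 2 = 42.

42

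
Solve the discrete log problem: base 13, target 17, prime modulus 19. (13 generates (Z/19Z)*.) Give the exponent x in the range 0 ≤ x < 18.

2

Successive powers of 13 modulo 19:
  13^0=1  13^1=13  13^2=17
So 13^2 ≡ 17 (mod 19), giving x = 2.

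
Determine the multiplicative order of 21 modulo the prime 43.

7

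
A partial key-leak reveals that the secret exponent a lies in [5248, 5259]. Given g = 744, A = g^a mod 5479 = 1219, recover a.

5251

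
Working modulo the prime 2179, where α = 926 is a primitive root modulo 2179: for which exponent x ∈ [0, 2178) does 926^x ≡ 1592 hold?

989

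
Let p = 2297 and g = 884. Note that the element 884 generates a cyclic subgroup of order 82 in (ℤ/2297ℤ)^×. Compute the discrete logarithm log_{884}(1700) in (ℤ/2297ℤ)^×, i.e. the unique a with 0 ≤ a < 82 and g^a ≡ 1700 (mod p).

12

Successive powers of 884 modulo 2297:
  884^0=1  884^1=884  884^2=476  884^3=433  884^4=1470  884^5=1675
  884^6=1432  884^7=241  884^8=1720  884^9=2163  884^10=988  884^11=532
  884^12=1700
So 884^12 ≡ 1700 (mod 2297), giving a = 12.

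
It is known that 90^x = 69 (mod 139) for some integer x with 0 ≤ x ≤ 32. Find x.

Compute 90^0 mod 139 = 1, then multiply by 90 repeatedly:
  90^0=1  90^1=90  90^2=38  90^3=84  90^4=54
  90^5=134  90^6=106  90^7=88  90^8=136  90^9=8
  90^10=25  90^11=26  90^12=116  90^13=15  90^14=99
  90^15=14  90^16=9  90^17=115  90^18=64  90^19=61
  90^20=69
Found 69 at exponent 20.

20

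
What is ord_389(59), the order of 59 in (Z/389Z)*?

194

The order of 59 must divide p − 1 = 388 = 2^2 · 97.
Divisors: 1, 2, 4, 97, 194, 388.
Check each in increasing order: 59^1 ≡ 59;  59^2 ≡ 369;  59^4 ≡ 11;  59^97 ≡ 388;  59^194 ≡ 1.
Smallest exponent giving 1 is 194.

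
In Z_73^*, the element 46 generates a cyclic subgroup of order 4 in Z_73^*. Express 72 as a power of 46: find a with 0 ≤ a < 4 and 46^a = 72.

Successive powers of 46 modulo 73:
  46^0=1  46^1=46  46^2=72
So 46^2 ≡ 72 (mod 73), giving a = 2.

2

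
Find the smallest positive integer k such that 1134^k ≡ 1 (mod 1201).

600

The order of 1134 must divide p − 1 = 1200 = 2^4 · 3 · 5^2.
Divisors: 1, 2, 3, 4, 5, 6, 8, 10, 12, 15, 16, 20, 24, 25, 30, 40, 48, 50, 60, 75, 80, 100, 120, 150, 200, 240, 300, 400, 600, 1200.
Check each in increasing order: 1134^1 ≡ 1134;  1134^2 ≡ 886;  1134^3 ≡ 688;  1134^4 ≡ 743;  1134^5 ≡ 661;  1134^6 ≡ 150;  1134^8 ≡ 790;  1134^10 ≡ 958;  1134^12 ≡ 882;  1134^15 ≡ 311;  1134^16 ≡ 781;  1134^20 ≡ 200;  1134^24 ≡ 877;  1134^25 ≡ 90;  1134^30 ≡ 641;  1134^40 ≡ 367;  1134^48 ≡ 489;  1134^50 ≡ 894;  1134^60 ≡ 139;  1134^75 ≡ 1194;  1134^80 ≡ 177;  1134^100 ≡ 571;  1134^120 ≡ 105;  1134^150 ≡ 49;  1134^200 ≡ 570;  1134^240 ≡ 216;  1134^300 ≡ 1200;  1134^400 ≡ 630;  1134^600 ≡ 1.
Smallest exponent giving 1 is 600.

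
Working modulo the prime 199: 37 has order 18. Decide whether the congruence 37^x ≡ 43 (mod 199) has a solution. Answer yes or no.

yes

⟨37⟩ has order 18; its elements mod 199 are {1, 19, 21, 24, 37, 43, 58, 92, 93, 106, 107, 141, 156, 162, 175, 178, 180, 198}.
43 is in this set.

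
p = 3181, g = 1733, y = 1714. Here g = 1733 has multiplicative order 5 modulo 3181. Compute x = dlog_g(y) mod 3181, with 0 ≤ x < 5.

3

Successive powers of 1733 modulo 3181:
  1733^0=1  1733^1=1733  1733^2=425  1733^3=1714
So 1733^3 ≡ 1714 (mod 3181), giving x = 3.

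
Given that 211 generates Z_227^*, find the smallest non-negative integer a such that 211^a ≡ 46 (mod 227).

Baby-step giant-step with m = ceil(sqrt(226)) = 16.
Baby table (211^j mod 227 for j=0..15):
  0:1  1:211  2:29  3:217  4:160  5:164  6:100  7:216
  8:176  9:135  10:110  11:56  12:12  13:35  14:121  15:107
Giant step factor: 211^(-16) ≡ 203 (mod 227).
Scan 46·203^i mod 227 for i = 0, 1, …:
  i=0: 46   i=1: 31   i=2: 164
Match at i=2, j=5: a = 2·16 + 5 = 37.

37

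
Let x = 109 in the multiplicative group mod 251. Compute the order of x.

250

The order of 109 must divide p − 1 = 250 = 2 · 5^3.
Divisors: 1, 2, 5, 10, 25, 50, 125, 250.
Check each in increasing order: 109^1 ≡ 109;  109^2 ≡ 84;  109^5 ≡ 40;  109^10 ≡ 94;  109^25 ≡ 32;  109^50 ≡ 20;  109^125 ≡ 250;  109^250 ≡ 1.
Smallest exponent giving 1 is 250.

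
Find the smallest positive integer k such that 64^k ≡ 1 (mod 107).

The order of 64 must divide p − 1 = 106 = 2 · 53.
Divisors: 1, 2, 53, 106.
Check each in increasing order: 64^1 ≡ 64;  64^2 ≡ 30;  64^53 ≡ 1.
Smallest exponent giving 1 is 53.

53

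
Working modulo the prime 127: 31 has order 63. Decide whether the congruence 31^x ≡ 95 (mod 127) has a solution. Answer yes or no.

no

95 ∈ ⟨31⟩ iff 95^63 ≡ 1 (mod 127), since |⟨31⟩| = 63.
95^63 mod 127 = 126.
Since 126 ≠ 1, 95 does not lie in the subgroup.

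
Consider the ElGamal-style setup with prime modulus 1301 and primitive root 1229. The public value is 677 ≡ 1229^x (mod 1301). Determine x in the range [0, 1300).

Baby-step giant-step with m = ceil(sqrt(1300)) = 37.
Baby table (1229^j mod 1301 for j=0..36):
  0:1  1:1229  2:1281  3:139  4:400  5:1123  6:1107  7:958
  8:1278  9:355  10:460  11:706  12:1208  13:191  14:559  15:83
  16:529  17:942  18:1129  19:675  20:838  21:811  22:153  23:693
  24:843  25:451  26:53  27:87  28:241  29:862  30:384  31:974
  32:126  33:35  34:82  35:601  36:962
Giant step factor: 1229^(-37) ≡ 1050 (mod 1301).
Scan 677·1050^i mod 1301 for i = 0, 1, …:
  i=0: 677   i=1: 504   i=2: 994   i=3: 298
  i=4: 660   i=5: 868   i=6: 700   i=7: 1236
  i=8: 703   i=9: 483     …   i=23: 837
  i=24: 675
Match at i=24, j=19: x = 24·37 + 19 = 907.

907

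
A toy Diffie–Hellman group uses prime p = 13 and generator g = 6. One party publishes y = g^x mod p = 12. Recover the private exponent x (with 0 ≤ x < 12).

Successive powers of 6 modulo 13:
  6^0=1  6^1=6  6^2=10  6^3=8  6^4=9  6^5=2
  6^6=12
So 6^6 ≡ 12 (mod 13), giving x = 6.

6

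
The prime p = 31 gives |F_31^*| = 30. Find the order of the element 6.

6

The order of 6 must divide p − 1 = 30 = 2 · 3 · 5.
Divisors: 1, 2, 3, 5, 6, 10, 15, 30.
Check each in increasing order: 6^1 ≡ 6;  6^2 ≡ 5;  6^3 ≡ 30;  6^5 ≡ 26;  6^6 ≡ 1.
Smallest exponent giving 1 is 6.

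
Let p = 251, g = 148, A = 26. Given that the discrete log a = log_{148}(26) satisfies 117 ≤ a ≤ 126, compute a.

Compute 148^117 mod 251 = 77, then multiply by 148 repeatedly:
  148^117=77  148^118=101  148^119=139  148^120=241  148^121=26
Found 26 at exponent 121.

121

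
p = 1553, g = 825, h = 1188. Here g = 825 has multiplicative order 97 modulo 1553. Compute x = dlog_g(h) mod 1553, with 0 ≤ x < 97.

Baby-step giant-step with m = ceil(sqrt(97)) = 10.
Baby table (825^j mod 1553 for j=0..9):
  0:1  1:825  2:411  3:521  4:1197  5:1370  6:1219  7:884
  8:943  9:1475
Giant step factor: 825^(-10) ≡ 757 (mod 1553).
Scan 1188·757^i mod 1553 for i = 0, 1, …:
  i=0: 1188   i=1: 129   i=2: 1367   i=3: 521
Match at i=3, j=3: x = 3·10 + 3 = 33.

33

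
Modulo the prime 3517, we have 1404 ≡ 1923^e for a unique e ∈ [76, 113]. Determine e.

103

Compute 1923^76 mod 3517 = 395, then multiply by 1923 repeatedly:
  1923^76=395  1923^77=3430  1923^78=1515  1923^79=1269  1923^80=3006
  1923^81=2107  1923^82=177  1923^83=2739  1923^84=2148  1923^85=1646
  1923^86=3475  1923^87=125  1923^88=1219  1923^89=1815  1923^90=1381
  1923^91=328  1923^92=1201  1923^93=2371  1923^94=1401  1923^95=101
  1923^96=788  1923^97=3014  1923^98=3423  1923^99=2122  1923^100=886
  1923^101=1550  1923^102=1751  1923^103=1404
Found 1404 at exponent 103.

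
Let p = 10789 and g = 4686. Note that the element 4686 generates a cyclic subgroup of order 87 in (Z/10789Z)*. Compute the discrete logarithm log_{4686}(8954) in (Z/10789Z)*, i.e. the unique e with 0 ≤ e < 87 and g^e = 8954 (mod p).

33

Baby-step giant-step with m = ceil(sqrt(87)) = 10.
Baby table (4686^j mod 10789 for j=0..9):
  0:1  1:4686  2:2981  3:8000  4:7014  5:4310  6:10441  7:9200
  8:9145  9:10351
Giant step factor: 4686^(-10) ≡ 5656 (mod 10789).
Scan 8954·5656^i mod 10789 for i = 0, 1, …:
  i=0: 8954   i=1: 258   i=2: 2733   i=3: 8000
Match at i=3, j=3: e = 3·10 + 3 = 33.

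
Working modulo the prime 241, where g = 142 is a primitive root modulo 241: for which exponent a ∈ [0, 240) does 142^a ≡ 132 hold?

103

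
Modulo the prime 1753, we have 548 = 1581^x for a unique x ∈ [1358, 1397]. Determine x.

1382

Compute 1581^1358 mod 1753 = 68, then multiply by 1581 repeatedly:
  1581^1358=68  1581^1359=575  1581^1360=1021  1581^1361=1441  1581^1362=1074
  1581^1363=1090  1581^1364=91  1581^1365=125  1581^1366=1289  1581^1367=923
  1581^1368=767  1581^1369=1304  1581^1370=96  1581^1371=1018  1581^1372=204
  1581^1373=1725  1581^1374=1310  1581^1375=817  1581^1376=1469  1581^1377=1517
  1581^1378=273  1581^1379=375  1581^1380=361  1581^1381=1016  1581^1382=548
Found 548 at exponent 1382.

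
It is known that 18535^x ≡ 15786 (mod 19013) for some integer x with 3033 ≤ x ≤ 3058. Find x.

3053

Compute 18535^3033 mod 19013 = 1263, then multiply by 18535 repeatedly:
  18535^3033=1263  18535^3034=4702  18535^3035=14991  18535^3036=2203  18535^3037=11694
  18535^3038=90  18535^3039=14019  18535^3040=10507  18535^3041=16099  18535^3042=4943
  18535^3043=13871  18535^3044=5199  18535^3045=5581  18535^3046=13115  18535^3047=5320
  18535^3048=4782  18535^3049=14777  18535^3050=9430  18535^3051=17554  18535^3052=12934
  18535^3053=15786
Found 15786 at exponent 3053.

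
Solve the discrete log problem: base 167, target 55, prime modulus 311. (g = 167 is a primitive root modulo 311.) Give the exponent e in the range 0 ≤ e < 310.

221

Baby-step giant-step with m = ceil(sqrt(310)) = 18.
Baby table (167^j mod 311 for j=0..17):
  0:1  1:167  2:210  3:238  4:249  5:220  6:42  7:172
  8:112  9:44  10:195  11:221  12:209  13:71  14:39  15:293
  16:104  17:263
Giant step factor: 167^(-18) ≡ 40 (mod 311).
Scan 55·40^i mod 311 for i = 0, 1, …:
  i=0: 55   i=1: 23   i=2: 298   i=3: 102
  i=4: 37   i=5: 236   i=6: 110   i=7: 46
  i=8: 285   i=9: 204   i=10: 74   i=11: 161
  i=12: 220
Match at i=12, j=5: e = 12·18 + 5 = 221.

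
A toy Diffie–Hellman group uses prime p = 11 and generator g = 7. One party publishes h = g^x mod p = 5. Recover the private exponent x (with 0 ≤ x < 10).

2

Successive powers of 7 modulo 11:
  7^0=1  7^1=7  7^2=5
So 7^2 ≡ 5 (mod 11), giving x = 2.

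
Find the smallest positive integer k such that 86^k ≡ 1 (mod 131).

The order of 86 must divide p − 1 = 130 = 2 · 5 · 13.
Divisors: 1, 2, 5, 10, 13, 26, 65, 130.
Check each in increasing order: 86^1 ≡ 86;  86^2 ≡ 60;  86^5 ≡ 47;  86^10 ≡ 113;  86^13 ≡ 130;  86^26 ≡ 1.
Smallest exponent giving 1 is 26.

26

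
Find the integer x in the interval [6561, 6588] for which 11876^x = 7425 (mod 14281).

6584

Compute 11876^6561 mod 14281 = 11516, then multiply by 11876 repeatedly:
  11876^6561=11516  11876^6562=9160  11876^6563=5783  11876^6564=1579  11876^6565=1251
  11876^6566=4636  11876^6567=3881  11876^6568=5969  11876^6569=11241  11876^6570=13609
  11876^6571=2407  11876^6572=9251  11876^6573=1143  11876^6574=7318  11876^6575=8683
  11876^6576=10488  11876^6577=10887  11876^6578=8119  11876^6579=10213  11876^6580=1055
  11876^6581=4743  11876^6582=3604  11876^6583=947  11876^6584=7425
Found 7425 at exponent 6584.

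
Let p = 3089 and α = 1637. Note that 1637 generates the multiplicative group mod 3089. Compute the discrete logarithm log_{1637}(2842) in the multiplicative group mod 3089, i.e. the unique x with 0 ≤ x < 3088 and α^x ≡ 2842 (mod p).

865

Baby-step giant-step with m = ceil(sqrt(3088)) = 56.
Baby table (1637^j mod 3089 for j=0..55):
  0:1  1:1637  2:1606  3:283  4:3010  5:415  6:2864  7:2355
  8:63  9:1194  10:2330  11:2384  12:1201  13:1433  14:1270  15:93
  16:880  17:1086  18:1607  19:1920  20:1527  21:698  22:2785  23:2770
  24:2927  25:460  26:2393  27:489  28:442  29:728  30:2471  31:1526
  32:2150  33:1179  34:2487  35:3006  36:45  37:2618  38:1223  39:379
  40:2623  41:141  42:2231  43:949  44:2835  45:1217  46:2913  47:2254
  48:1532  49:2705  50:1548  51:1096  52:2532  53:2535  54:1268  55:2997
Giant step factor: 1637^(-56) ≡ 1114 (mod 3089).
Scan 2842·1114^i mod 3089 for i = 0, 1, …:
  i=0: 2842   i=1: 2852   i=2: 1636   i=3: 3083
  i=4: 2583   i=5: 1603   i=6: 300   i=7: 588
  i=8: 164   i=9: 445     …   i=14: 2252
  i=15: 460
Match at i=15, j=25: x = 15·56 + 25 = 865.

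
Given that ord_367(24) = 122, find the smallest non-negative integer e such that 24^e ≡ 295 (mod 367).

59

Baby-step giant-step with m = ceil(sqrt(122)) = 12.
Baby table (24^j mod 367 for j=0..11):
  0:1  1:24  2:209  3:245  4:8  5:192  6:204  7:125
  8:64  9:68  10:164  11:266
Giant step factor: 24^(-12) ≡ 81 (mod 367).
Scan 295·81^i mod 367 for i = 0, 1, …:
  i=0: 295   i=1: 40   i=2: 304   i=3: 35
  i=4: 266
Match at i=4, j=11: e = 4·12 + 11 = 59.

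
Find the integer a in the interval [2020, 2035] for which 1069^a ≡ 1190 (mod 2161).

2021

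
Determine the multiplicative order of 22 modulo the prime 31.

30

The order of 22 must divide p − 1 = 30 = 2 · 3 · 5.
Divisors: 1, 2, 3, 5, 6, 10, 15, 30.
Check each in increasing order: 22^1 ≡ 22;  22^2 ≡ 19;  22^3 ≡ 15;  22^5 ≡ 6;  22^6 ≡ 8;  22^10 ≡ 5;  22^15 ≡ 30;  22^30 ≡ 1.
Smallest exponent giving 1 is 30.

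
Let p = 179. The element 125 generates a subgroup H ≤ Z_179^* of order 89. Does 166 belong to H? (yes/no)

166 ∈ ⟨125⟩ iff 166^89 ≡ 1 (mod 179), since |⟨125⟩| = 89.
166^89 mod 179 = 178.
Since 178 ≠ 1, 166 does not lie in the subgroup.

no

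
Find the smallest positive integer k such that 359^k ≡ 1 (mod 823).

The order of 359 must divide p − 1 = 822 = 2 · 3 · 137.
Divisors: 1, 2, 3, 6, 137, 274, 411, 822.
Check each in increasing order: 359^1 ≡ 359;  359^2 ≡ 493;  359^3 ≡ 42;  359^6 ≡ 118;  359^137 ≡ 174;  359^274 ≡ 648;  359^411 ≡ 1.
Smallest exponent giving 1 is 411.

411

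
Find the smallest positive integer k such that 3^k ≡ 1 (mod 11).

5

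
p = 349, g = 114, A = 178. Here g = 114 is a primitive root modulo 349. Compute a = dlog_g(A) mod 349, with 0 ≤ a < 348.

Baby-step giant-step with m = ceil(sqrt(348)) = 19.
Baby table (114^j mod 349 for j=0..18):
  0:1  1:114  2:83  3:39  4:258  5:96  6:125  7:290
  8:254  9:338  10:142  11:134  12:269  13:303  14:340  15:21
  16:300  17:347  18:121
Giant step factor: 114^(-19) ≡ 267 (mod 349).
Scan 178·267^i mod 349 for i = 0, 1, …:
  i=0: 178   i=1: 62   i=2: 151   i=3: 182
  i=4: 83
Match at i=4, j=2: a = 4·19 + 2 = 78.

78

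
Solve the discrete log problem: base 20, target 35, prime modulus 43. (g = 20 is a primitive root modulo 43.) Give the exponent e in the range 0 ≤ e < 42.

Successive powers of 20 modulo 43:
  20^0=1  20^1=20  20^2=13  20^3=2  20^4=40  20^5=26
  20^6=4  20^7=37  20^8=9  20^9=8  20^10=31  20^11=18
  20^12=16  20^13=19  20^14=36  20^15=32  20^16=38  20^17=29
  20^18=21  20^19=33  20^20=15  20^21=42  20^22=23  20^23=30
  20^24=41  20^25=3  20^26=17  20^27=39  20^28=6  20^29=34
  20^30=35
So 20^30 ≡ 35 (mod 43), giving e = 30.

30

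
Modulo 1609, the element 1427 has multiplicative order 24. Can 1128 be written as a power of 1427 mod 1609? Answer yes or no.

1128 ∈ ⟨1427⟩ iff 1128^24 ≡ 1 (mod 1609), since |⟨1427⟩| = 24.
1128^24 mod 1609 = 143.
Since 143 ≠ 1, 1128 does not lie in the subgroup.

no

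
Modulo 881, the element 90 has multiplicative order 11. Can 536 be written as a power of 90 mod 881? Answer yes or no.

⟨90⟩ has order 11; its elements mod 881 are {1, 32, 90, 143, 168, 171, 186, 237, 413, 536, 666}.
536 is in this set.

yes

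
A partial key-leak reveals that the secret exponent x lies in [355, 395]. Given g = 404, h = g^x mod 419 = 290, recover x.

361

Compute 404^355 mod 419 = 155, then multiply by 404 repeatedly:
  404^355=155  404^356=189  404^357=98  404^358=206  404^359=262
  404^360=260  404^361=290
Found 290 at exponent 361.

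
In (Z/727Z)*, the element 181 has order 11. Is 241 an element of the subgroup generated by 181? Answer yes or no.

yes

241 ∈ ⟨181⟩ iff 241^11 ≡ 1 (mod 727), since |⟨181⟩| = 11.
241^11 mod 727 = 1.
Since 1 = 1, 241 lies in the subgroup.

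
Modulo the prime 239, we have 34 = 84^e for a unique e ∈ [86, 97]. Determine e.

Compute 84^86 mod 239 = 85, then multiply by 84 repeatedly:
  84^86=85  84^87=209  84^88=109  84^89=74  84^90=2
  84^91=168  84^92=11  84^93=207  84^94=180  84^95=63
  84^96=34
Found 34 at exponent 96.

96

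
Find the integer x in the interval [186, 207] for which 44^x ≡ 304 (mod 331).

Compute 44^186 mod 331 = 126, then multiply by 44 repeatedly:
  44^186=126  44^187=248  44^188=320  44^189=178  44^190=219
  44^191=37  44^192=304
Found 304 at exponent 192.

192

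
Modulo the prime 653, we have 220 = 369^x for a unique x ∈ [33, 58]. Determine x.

Compute 369^33 mod 653 = 495, then multiply by 369 repeatedly:
  369^33=495  369^34=468  369^35=300  369^36=343  369^37=538
  369^38=10  369^39=425  369^40=105  369^41=218  369^42=123
  369^43=330  369^44=312  369^45=200  369^46=11  369^47=141
  369^48=442  369^49=501  369^50=70  369^51=363  369^52=82
  369^53=220
Found 220 at exponent 53.

53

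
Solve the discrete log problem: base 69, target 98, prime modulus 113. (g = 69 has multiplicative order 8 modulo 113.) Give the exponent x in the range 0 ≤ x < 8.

6

Successive powers of 69 modulo 113:
  69^0=1  69^1=69  69^2=15  69^3=18  69^4=112  69^5=44
  69^6=98
So 69^6 ≡ 98 (mod 113), giving x = 6.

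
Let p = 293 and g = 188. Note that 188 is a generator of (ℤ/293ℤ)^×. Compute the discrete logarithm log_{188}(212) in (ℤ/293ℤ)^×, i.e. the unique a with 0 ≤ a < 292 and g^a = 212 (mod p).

Baby-step giant-step with m = ceil(sqrt(292)) = 18.
Baby table (188^j mod 293 for j=0..17):
  0:1  1:188  2:184  3:18  4:161  5:89  6:31  7:261
  8:137  9:265  10:10  11:122  12:82  13:180  14:145  15:11
  16:17  17:266
Giant step factor: 188^(-18) ≡ 37 (mod 293).
Scan 212·37^i mod 293 for i = 0, 1, …:
  i=0: 212   i=1: 226   i=2: 158   i=3: 279
  i=4: 68   i=5: 172   i=6: 211   i=7: 189
  i=8: 254   i=9: 22     …   i=13: 289
  i=14: 145
Match at i=14, j=14: a = 14·18 + 14 = 266.

266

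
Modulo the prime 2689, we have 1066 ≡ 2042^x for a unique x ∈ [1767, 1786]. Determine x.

Compute 2042^1767 mod 2689 = 1737, then multiply by 2042 repeatedly:
  2042^1767=1737  2042^1768=163  2042^1769=2099  2042^1770=2581  2042^1771=2651
  2042^1772=385  2042^1773=982  2042^1774=1939  2042^1775=1230  2042^1776=134
  2042^1777=2039  2042^1778=1066
Found 1066 at exponent 1778.

1778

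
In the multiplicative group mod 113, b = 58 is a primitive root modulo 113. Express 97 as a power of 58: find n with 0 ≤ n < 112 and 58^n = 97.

72

Baby-step giant-step with m = ceil(sqrt(112)) = 11.
Baby table (58^j mod 113 for j=0..10):
  0:1  1:58  2:87  3:74  4:111  5:110  6:52  7:78
  8:4  9:6  10:9
Giant step factor: 58^(-11) ≡ 21 (mod 113).
Scan 97·21^i mod 113 for i = 0, 1, …:
  i=0: 97   i=1: 3   i=2: 63   i=3: 80
  i=4: 98   i=5: 24   i=6: 52
Match at i=6, j=6: n = 6·11 + 6 = 72.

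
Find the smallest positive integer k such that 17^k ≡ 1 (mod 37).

36

The order of 17 must divide p − 1 = 36 = 2^2 · 3^2.
Divisors: 1, 2, 3, 4, 6, 9, 12, 18, 36.
Check each in increasing order: 17^1 ≡ 17;  17^2 ≡ 30;  17^3 ≡ 29;  17^4 ≡ 12;  17^6 ≡ 27;  17^9 ≡ 6;  17^12 ≡ 26;  17^18 ≡ 36;  17^36 ≡ 1.
Smallest exponent giving 1 is 36.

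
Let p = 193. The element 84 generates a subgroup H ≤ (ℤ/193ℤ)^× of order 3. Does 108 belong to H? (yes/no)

yes

⟨84⟩ has order 3; its elements mod 193 are {1, 84, 108}.
108 is in this set.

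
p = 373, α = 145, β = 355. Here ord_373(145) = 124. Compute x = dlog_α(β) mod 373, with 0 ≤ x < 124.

123

Baby-step giant-step with m = ceil(sqrt(124)) = 12.
Baby table (145^j mod 373 for j=0..11):
  0:1  1:145  2:137  3:96  4:119  5:97  6:264  7:234
  8:360  9:353  10:84  11:244
Giant step factor: 145^(-12) ≡ 217 (mod 373).
Scan 355·217^i mod 373 for i = 0, 1, …:
  i=0: 355   i=1: 197   i=2: 227   i=3: 23
  i=4: 142   i=5: 228   i=6: 240   i=7: 233
  i=8: 206   i=9: 315   i=10: 96
Match at i=10, j=3: x = 10·12 + 3 = 123.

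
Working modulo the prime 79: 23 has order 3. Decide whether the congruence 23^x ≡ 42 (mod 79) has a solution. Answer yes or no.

no

⟨23⟩ has order 3; its elements mod 79 are {1, 23, 55}.
42 is not in this set.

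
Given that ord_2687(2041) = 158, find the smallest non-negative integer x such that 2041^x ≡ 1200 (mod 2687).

74

Baby-step giant-step with m = ceil(sqrt(158)) = 13.
Baby table (2041^j mod 2687 for j=0..12):
  0:1  1:2041  2:831  3:574  4:2  5:1395  6:1662  7:1148
  8:4  9:103  10:637  11:2296  12:8
Giant step factor: 2041^(-13) ≡ 2387 (mod 2687).
Scan 1200·2387^i mod 2687 for i = 0, 1, …:
  i=0: 1200   i=1: 58   i=2: 1409   i=3: 1846
  i=4: 2409   i=5: 103
Match at i=5, j=9: x = 5·13 + 9 = 74.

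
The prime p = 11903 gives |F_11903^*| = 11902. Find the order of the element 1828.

541

The order of 1828 must divide p − 1 = 11902 = 2 · 11 · 541.
Divisors: 1, 2, 11, 22, 541, 1082, 5951, 11902.
Check each in increasing order: 1828^1 ≡ 1828;  1828^2 ≡ 8744;  1828^11 ≡ 6669;  1828^22 ≡ 5953;  1828^541 ≡ 1.
Smallest exponent giving 1 is 541.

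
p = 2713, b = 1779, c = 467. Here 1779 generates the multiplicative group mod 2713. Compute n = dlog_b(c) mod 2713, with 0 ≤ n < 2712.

1139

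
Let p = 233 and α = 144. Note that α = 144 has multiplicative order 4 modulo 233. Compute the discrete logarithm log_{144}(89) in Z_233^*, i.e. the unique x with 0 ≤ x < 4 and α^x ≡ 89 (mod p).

Successive powers of 144 modulo 233:
  144^0=1  144^1=144  144^2=232  144^3=89
So 144^3 ≡ 89 (mod 233), giving x = 3.

3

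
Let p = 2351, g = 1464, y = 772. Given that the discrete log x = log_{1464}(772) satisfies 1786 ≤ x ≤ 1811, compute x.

1795

Compute 1464^1786 mod 2351 = 1188, then multiply by 1464 repeatedly:
  1464^1786=1188  1464^1787=1843  1464^1788=1555  1464^1789=752  1464^1790=660
  1464^1791=2330  1464^1792=2170  1464^1793=679  1464^1794=1934  1464^1795=772
Found 772 at exponent 1795.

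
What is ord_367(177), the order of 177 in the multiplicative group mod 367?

The order of 177 must divide p − 1 = 366 = 2 · 3 · 61.
Divisors: 1, 2, 3, 6, 61, 122, 183, 366.
Check each in increasing order: 177^1 ≡ 177;  177^2 ≡ 134;  177^3 ≡ 230;  177^6 ≡ 52;  177^61 ≡ 366;  177^122 ≡ 1.
Smallest exponent giving 1 is 122.

122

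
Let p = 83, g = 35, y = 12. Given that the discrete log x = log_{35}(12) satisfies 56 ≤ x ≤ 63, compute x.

56

Compute 35^56 mod 83 = 12, then multiply by 35 repeatedly:
  35^56=12
Found 12 at exponent 56.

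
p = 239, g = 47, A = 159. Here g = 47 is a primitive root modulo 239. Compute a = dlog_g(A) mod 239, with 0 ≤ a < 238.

171

Baby-step giant-step with m = ceil(sqrt(238)) = 16.
Baby table (47^j mod 239 for j=0..15):
  0:1  1:47  2:58  3:97  4:18  5:129  6:88  7:73
  8:85  9:171  10:150  11:119  12:96  13:210  14:71  15:230
Giant step factor: 47^(-16) ≡ 113 (mod 239).
Scan 159·113^i mod 239 for i = 0, 1, …:
  i=0: 159   i=1: 42   i=2: 205   i=3: 221
  i=4: 117   i=5: 76   i=6: 223   i=7: 104
  i=8: 41   i=9: 92   i=10: 119
Match at i=10, j=11: a = 10·16 + 11 = 171.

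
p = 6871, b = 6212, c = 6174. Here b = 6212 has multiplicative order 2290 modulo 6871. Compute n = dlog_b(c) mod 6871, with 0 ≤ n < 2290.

Baby-step giant-step with m = ceil(sqrt(2290)) = 48.
Baby table (6212^j mod 6871 for j=0..47):
  0:1  1:6212  2:1408  3:6584  4:3616  5:1293  6:6788  7:6600
  8:6814  9:3208  10:2196  11:2617  12:18  13:1880  14:4731  15:1705
  16:3249  17:2661  18:5377  19:1993  20:5845  21:2776  22:5173  23:5880
  24:324  25:6356  26:2706  27:3206  28:3514  29:6672  30:592  31:1519
  32:2145  33:1871  34:3791  35:2775  36:5832  37:4472  38:611  39:2740
  40:1413  41:3289  42:3785  43:6729  44:4255  45:6194  46:6399  47:1853
Giant step factor: 6212^(-48) ≡ 320 (mod 6871).
Scan 6174·320^i mod 6871 for i = 0, 1, …:
  i=0: 6174   i=1: 3703   i=2: 3148   i=3: 4194
  i=4: 2235   i=5: 616   i=6: 4732   i=7: 2620
  i=8: 138   i=9: 2934     …   i=41: 5185
  i=42: 3289
Match at i=42, j=41: n = 42·48 + 41 = 2057.

2057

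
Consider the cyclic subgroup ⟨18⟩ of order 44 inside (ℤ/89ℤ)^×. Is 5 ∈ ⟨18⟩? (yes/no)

yes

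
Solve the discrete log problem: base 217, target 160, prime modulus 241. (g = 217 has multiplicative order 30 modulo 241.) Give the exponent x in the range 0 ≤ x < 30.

4

Successive powers of 217 modulo 241:
  217^0=1  217^1=217  217^2=94  217^3=154  217^4=160
So 217^4 ≡ 160 (mod 241), giving x = 4.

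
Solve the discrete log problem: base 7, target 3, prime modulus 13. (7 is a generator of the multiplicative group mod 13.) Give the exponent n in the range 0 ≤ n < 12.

8

Successive powers of 7 modulo 13:
  7^0=1  7^1=7  7^2=10  7^3=5  7^4=9  7^5=11
  7^6=12  7^7=6  7^8=3
So 7^8 ≡ 3 (mod 13), giving n = 8.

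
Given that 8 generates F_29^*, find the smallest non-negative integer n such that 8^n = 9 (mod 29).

Successive powers of 8 modulo 29:
  8^0=1  8^1=8  8^2=6  8^3=19  8^4=7  8^5=27
  8^6=13  8^7=17  8^8=20  8^9=15  8^10=4  8^11=3
  8^12=24  8^13=18  8^14=28  8^15=21  8^16=23  8^17=10
  8^18=22  8^19=2  8^20=16  8^21=12  8^22=9
So 8^22 ≡ 9 (mod 29), giving n = 22.

22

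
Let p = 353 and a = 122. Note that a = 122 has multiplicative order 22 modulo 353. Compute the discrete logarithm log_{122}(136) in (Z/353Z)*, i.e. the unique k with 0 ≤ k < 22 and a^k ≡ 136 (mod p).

21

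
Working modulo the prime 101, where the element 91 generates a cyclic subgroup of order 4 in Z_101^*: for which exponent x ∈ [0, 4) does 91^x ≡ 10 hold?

3

Successive powers of 91 modulo 101:
  91^0=1  91^1=91  91^2=100  91^3=10
So 91^3 ≡ 10 (mod 101), giving x = 3.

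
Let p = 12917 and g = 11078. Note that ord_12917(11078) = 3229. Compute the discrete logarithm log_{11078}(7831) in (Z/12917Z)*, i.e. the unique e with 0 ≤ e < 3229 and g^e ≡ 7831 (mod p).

2615

Baby-step giant-step with m = ceil(sqrt(3229)) = 57.
Baby table (11078^j mod 12917 for j=0..56):
  0:1  1:11078  2:10584  3:1943  4:4832  5:848  6:3485  7:10834
  8:7205  9:2847  10:8669  11:10204  12:3245  13:99  14:11694  15:1539
  16:11519  17:439  18:6450  19:9173  20:455  21:2860  22:10596  23:5709
  24:2670  25:11247  26:9801  27:8093  28:10274  29:3685  30:4710  31:5617
  32:3937  33:6294  34:11883  35:2727  36:9760  37:5990  38:2591  39:1524
  40:353  41:9600  42:3139  43:1278  44:652  45:2253  46:3090  47:970
  48:11633  49:10382  50:11745  51:11086  52:8789  53:9113  54:7459  55:753
  56:10269
Giant step factor: 11078^(-57) ≡ 9775 (mod 12917).
Scan 7831·9775^i mod 12917 for i = 0, 1, …:
  i=0: 7831   i=1: 1883   i=2: 12517   i=3: 3851
  i=4: 3387   i=5: 1654   i=6: 8683   i=7: 11635
  i=8: 10857   i=9: 1103     …   i=44: 4613
  i=45: 11745
Match at i=45, j=50: e = 45·57 + 50 = 2615.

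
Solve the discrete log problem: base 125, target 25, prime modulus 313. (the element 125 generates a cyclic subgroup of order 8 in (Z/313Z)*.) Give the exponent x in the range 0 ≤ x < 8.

6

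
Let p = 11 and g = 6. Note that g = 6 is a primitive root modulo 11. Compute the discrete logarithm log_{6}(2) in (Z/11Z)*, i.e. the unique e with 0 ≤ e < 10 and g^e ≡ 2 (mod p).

Successive powers of 6 modulo 11:
  6^0=1  6^1=6  6^2=3  6^3=7  6^4=9  6^5=10
  6^6=5  6^7=8  6^8=4  6^9=2
So 6^9 ≡ 2 (mod 11), giving e = 9.

9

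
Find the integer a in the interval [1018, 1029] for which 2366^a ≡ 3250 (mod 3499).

1022

Compute 2366^1018 mod 3499 = 2944, then multiply by 2366 repeatedly:
  2366^1018=2944  2366^1019=2494  2366^1020=1490  2366^1021=1847  2366^1022=3250
Found 3250 at exponent 1022.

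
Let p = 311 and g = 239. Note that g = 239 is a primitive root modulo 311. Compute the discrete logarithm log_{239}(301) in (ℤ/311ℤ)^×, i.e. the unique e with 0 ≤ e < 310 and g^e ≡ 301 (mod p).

Baby-step giant-step with m = ceil(sqrt(310)) = 18.
Baby table (239^j mod 311 for j=0..17):
  0:1  1:239  2:208  3:263  4:35  5:279  6:127  7:186
  8:292  9:124  10:91  11:290  12:268  13:297  14:75  15:198
  16:50  17:132
Giant step factor: 239^(-18) ≡ 84 (mod 311).
Scan 301·84^i mod 311 for i = 0, 1, …:
  i=0: 301   i=1: 93   i=2: 37   i=3: 309
  i=4: 143   i=5: 194   i=6: 124
Match at i=6, j=9: e = 6·18 + 9 = 117.

117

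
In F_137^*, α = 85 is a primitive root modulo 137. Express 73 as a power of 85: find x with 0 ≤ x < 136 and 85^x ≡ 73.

Successive powers of 85 modulo 137:
  85^0=1  85^1=85  85^2=101  85^3=91  85^4=63  85^5=12
  85^6=61  85^7=116  85^8=133  85^9=71  85^10=7  85^11=47
  85^12=22  85^13=89  85^14=30  85^15=84  85^16=16  85^17=127
  85^18=109  85^19=86  85^20=49  85^21=55  85^22=17  85^23=75
  85^24=73
So 85^24 ≡ 73 (mod 137), giving x = 24.

24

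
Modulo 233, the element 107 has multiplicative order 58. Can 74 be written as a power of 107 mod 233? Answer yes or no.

74 ∈ ⟨107⟩ iff 74^58 ≡ 1 (mod 233), since |⟨107⟩| = 58.
74^58 mod 233 = 1.
Since 1 = 1, 74 lies in the subgroup.

yes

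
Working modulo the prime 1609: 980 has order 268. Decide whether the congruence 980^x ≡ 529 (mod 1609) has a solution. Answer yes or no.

529 ∈ ⟨980⟩ iff 529^268 ≡ 1 (mod 1609), since |⟨980⟩| = 268.
529^268 mod 1609 = 1.
Since 1 = 1, 529 lies in the subgroup.

yes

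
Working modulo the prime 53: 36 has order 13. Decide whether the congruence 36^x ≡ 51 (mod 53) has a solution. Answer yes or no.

no

51 ∈ ⟨36⟩ iff 51^13 ≡ 1 (mod 53), since |⟨36⟩| = 13.
51^13 mod 53 = 23.
Since 23 ≠ 1, 51 does not lie in the subgroup.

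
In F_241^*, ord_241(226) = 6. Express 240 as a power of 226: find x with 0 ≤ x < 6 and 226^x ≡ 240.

Successive powers of 226 modulo 241:
  226^0=1  226^1=226  226^2=225  226^3=240
So 226^3 ≡ 240 (mod 241), giving x = 3.

3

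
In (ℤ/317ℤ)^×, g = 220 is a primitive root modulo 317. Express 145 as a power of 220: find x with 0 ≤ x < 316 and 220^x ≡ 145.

Baby-step giant-step with m = ceil(sqrt(316)) = 18.
Baby table (220^j mod 317 for j=0..17):
  0:1  1:220  2:216  3:287  4:57  5:177  6:266  7:192
  8:79  9:262  10:263  11:166  12:65  13:35  14:92  15:269
  16:218  17:93
Giant step factor: 220^(-18) ≡ 94 (mod 317).
Scan 145·94^i mod 317 for i = 0, 1, …:
  i=0: 145   i=1: 316   i=2: 223   i=3: 40
  i=4: 273   i=5: 302   i=6: 175   i=7: 283
  i=8: 291   i=9: 92
Match at i=9, j=14: x = 9·18 + 14 = 176.

176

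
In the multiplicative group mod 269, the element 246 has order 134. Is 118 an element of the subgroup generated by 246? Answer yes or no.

yes

118 ∈ ⟨246⟩ iff 118^134 ≡ 1 (mod 269), since |⟨246⟩| = 134.
118^134 mod 269 = 1.
Since 1 = 1, 118 lies in the subgroup.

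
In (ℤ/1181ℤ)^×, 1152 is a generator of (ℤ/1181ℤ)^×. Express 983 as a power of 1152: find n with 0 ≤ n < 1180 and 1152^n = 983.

1001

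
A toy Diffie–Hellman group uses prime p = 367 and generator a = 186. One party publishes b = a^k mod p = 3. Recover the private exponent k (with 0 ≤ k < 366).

363

Baby-step giant-step with m = ceil(sqrt(366)) = 20.
Baby table (186^j mod 367 for j=0..19):
  0:1  1:186  2:98  3:245  4:62  5:155  6:204  7:143
  8:174  9:68  10:170  11:58  12:145  13:179  14:264  15:293
  16:182  17:88  18:220  19:183
Giant step factor: 186^(-20) ≡ 146 (mod 367).
Scan 3·146^i mod 367 for i = 0, 1, …:
  i=0: 3   i=1: 71   i=2: 90   i=3: 295
  i=4: 131   i=5: 42   i=6: 260   i=7: 159
  i=8: 93   i=9: 366     …   i=17: 336
  i=18: 245
Match at i=18, j=3: k = 18·20 + 3 = 363.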